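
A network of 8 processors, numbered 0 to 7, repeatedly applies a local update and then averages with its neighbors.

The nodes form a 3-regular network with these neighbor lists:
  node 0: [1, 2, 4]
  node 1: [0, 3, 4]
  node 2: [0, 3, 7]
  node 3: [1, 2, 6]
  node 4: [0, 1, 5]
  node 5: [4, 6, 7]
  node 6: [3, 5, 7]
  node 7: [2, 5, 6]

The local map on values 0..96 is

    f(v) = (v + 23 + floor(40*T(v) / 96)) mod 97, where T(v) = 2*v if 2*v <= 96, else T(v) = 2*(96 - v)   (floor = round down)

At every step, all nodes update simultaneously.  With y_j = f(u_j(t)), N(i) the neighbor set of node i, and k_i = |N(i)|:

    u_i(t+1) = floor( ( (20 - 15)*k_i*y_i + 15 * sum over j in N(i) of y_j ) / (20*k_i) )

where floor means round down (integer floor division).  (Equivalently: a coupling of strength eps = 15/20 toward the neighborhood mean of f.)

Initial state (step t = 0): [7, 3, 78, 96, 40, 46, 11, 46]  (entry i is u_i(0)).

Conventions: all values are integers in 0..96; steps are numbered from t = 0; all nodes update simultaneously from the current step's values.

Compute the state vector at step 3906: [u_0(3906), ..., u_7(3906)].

Answer: [31, 31, 56, 56, 31, 48, 64, 64]
Key observation: The state at step 8, [31, 31, 56, 56, 31, 48, 64, 64], reappears at step 10: the system is in a cycle of period 2 from step 8 on.  Therefore the state at step 3906 equals the state at step 8 + ((3906 - 8) mod 2) = 8, which is [31, 31, 56, 56, 31, 48, 64, 64].

Derivation:
t=0: [7, 3, 78, 96, 40, 46, 11, 46]
t=1: [44, 45, 21, 28, 42, 39, 21, 20]
t=2: [19, 22, 50, 51, 27, 54, 72, 68]
t=3: [51, 51, 25, 27, 51, 30, 16, 16]
t=4: [27, 28, 51, 51, 30, 49, 63, 62]
t=5: [59, 59, 29, 29, 59, 31, 15, 15]
t=6: [30, 30, 54, 54, 31, 48, 63, 63]
t=7: [62, 62, 31, 31, 62, 31, 15, 15]
t=8: [31, 31, 56, 56, 31, 48, 64, 64]
t=9: [63, 63, 31, 31, 62, 31, 15, 15]
t=10: [31, 31, 56, 56, 31, 48, 64, 64]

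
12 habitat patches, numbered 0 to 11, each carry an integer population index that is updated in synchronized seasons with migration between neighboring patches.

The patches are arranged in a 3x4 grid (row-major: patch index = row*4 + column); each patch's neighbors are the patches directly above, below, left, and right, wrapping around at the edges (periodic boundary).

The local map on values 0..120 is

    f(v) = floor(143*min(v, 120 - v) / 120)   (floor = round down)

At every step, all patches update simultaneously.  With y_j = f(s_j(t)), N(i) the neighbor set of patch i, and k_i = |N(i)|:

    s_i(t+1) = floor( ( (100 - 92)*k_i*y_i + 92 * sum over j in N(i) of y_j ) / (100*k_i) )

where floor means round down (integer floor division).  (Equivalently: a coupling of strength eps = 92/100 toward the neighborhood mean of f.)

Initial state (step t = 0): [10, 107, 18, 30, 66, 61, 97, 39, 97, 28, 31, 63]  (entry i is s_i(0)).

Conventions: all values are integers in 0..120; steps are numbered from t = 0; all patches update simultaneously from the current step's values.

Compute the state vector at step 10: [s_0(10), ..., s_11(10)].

Answer: [59, 59, 59, 59, 59, 59, 59, 59, 59, 59, 59, 59]

Derivation:
t=0: [10, 107, 18, 30, 66, 61, 97, 39, 97, 28, 31, 63]
t=1: [33, 32, 27, 36, 40, 37, 41, 48, 42, 36, 36, 38]
t=2: [43, 39, 41, 43, 47, 43, 44, 46, 43, 43, 41, 47]
t=3: [51, 49, 49, 52, 52, 51, 50, 53, 53, 49, 51, 51]
t=4: [60, 58, 59, 60, 61, 59, 60, 60, 60, 60, 58, 61]
t=5: [70, 70, 70, 70, 70, 70, 70, 70, 70, 69, 70, 70]
t=6: [59, 59, 59, 59, 59, 59, 59, 59, 59, 59, 59, 59]
t=7: [70, 70, 70, 70, 70, 70, 70, 70, 70, 70, 70, 70]
t=8: [59, 59, 59, 59, 59, 59, 59, 59, 59, 59, 59, 59]
t=9: [70, 70, 70, 70, 70, 70, 70, 70, 70, 70, 70, 70]
t=10: [59, 59, 59, 59, 59, 59, 59, 59, 59, 59, 59, 59]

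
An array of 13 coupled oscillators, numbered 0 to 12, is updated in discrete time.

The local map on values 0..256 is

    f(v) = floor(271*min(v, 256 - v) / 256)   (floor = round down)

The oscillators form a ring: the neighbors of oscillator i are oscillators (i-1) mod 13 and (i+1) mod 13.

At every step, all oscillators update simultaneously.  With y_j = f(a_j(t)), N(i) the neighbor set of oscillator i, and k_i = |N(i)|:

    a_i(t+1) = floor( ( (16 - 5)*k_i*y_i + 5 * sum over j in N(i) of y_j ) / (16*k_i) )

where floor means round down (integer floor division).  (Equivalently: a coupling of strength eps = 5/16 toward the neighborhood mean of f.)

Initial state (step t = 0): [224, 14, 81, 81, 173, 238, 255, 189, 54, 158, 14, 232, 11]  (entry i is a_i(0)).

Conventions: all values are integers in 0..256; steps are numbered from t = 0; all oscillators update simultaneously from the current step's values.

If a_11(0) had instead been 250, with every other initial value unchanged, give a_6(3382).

Answer: a_6(3382) = 131
Key observation: The state at step 32, [132, 132, 131, 131, 131, 131, 131, 132, 132, 132, 132, 132, 132], reappears at step 34: the system is in a cycle of period 2 from step 32 on.  Therefore the state at step 3382 equals the state at step 32 + ((3382 - 32) mod 2) = 32, which is [132, 132, 131, 131, 131, 131, 131, 132, 132, 132, 132, 132, 132].

Derivation:
t=0: [224, 14, 81, 81, 173, 238, 255, 189, 54, 158, 14, 250, 11]
t=1: [26, 28, 73, 85, 76, 26, 14, 57, 66, 81, 26, 8, 13]
t=2: [25, 36, 71, 85, 73, 33, 23, 54, 70, 73, 33, 11, 14]
t=3: [26, 41, 71, 84, 72, 39, 30, 54, 71, 69, 37, 15, 15]
t=4: [27, 45, 72, 84, 72, 44, 36, 55, 71, 68, 40, 18, 16]
t=5: [29, 48, 73, 84, 73, 49, 42, 57, 71, 67, 42, 22, 18]
t=6: [31, 51, 74, 84, 74, 53, 47, 59, 71, 66, 44, 25, 21]
t=7: [33, 53, 75, 84, 76, 58, 52, 62, 72, 66, 46, 28, 24]
t=8: [36, 56, 76, 85, 78, 63, 57, 65, 73, 66, 48, 31, 27]
t=9: [39, 59, 78, 86, 80, 67, 62, 68, 74, 67, 50, 34, 30]
t=10: [42, 61, 80, 88, 82, 71, 66, 71, 75, 68, 52, 37, 33]
t=11: [45, 64, 82, 90, 85, 75, 70, 74, 77, 69, 55, 40, 36]
t=12: [48, 66, 84, 92, 88, 79, 75, 77, 79, 71, 57, 43, 40]
t=13: [51, 69, 86, 94, 92, 83, 79, 81, 81, 73, 60, 46, 43]
t=14: [54, 72, 89, 97, 95, 87, 83, 84, 83, 76, 62, 49, 46]
t=15: [58, 75, 92, 100, 99, 92, 87, 87, 86, 78, 65, 52, 49]
t=16: [62, 79, 95, 103, 103, 97, 92, 91, 89, 81, 68, 56, 53]
t=17: [66, 82, 98, 107, 107, 102, 97, 95, 92, 84, 71, 60, 57]
t=18: [70, 86, 101, 111, 112, 107, 102, 99, 96, 87, 75, 64, 61]
t=19: [75, 90, 105, 115, 117, 112, 107, 104, 100, 91, 79, 68, 66]
t=20: [79, 95, 110, 119, 121, 118, 113, 109, 104, 95, 83, 72, 70]
t=21: [84, 99, 114, 124, 126, 123, 119, 114, 109, 99, 87, 77, 75]
t=22: [89, 104, 119, 129, 132, 129, 125, 120, 114, 103, 92, 82, 80]
t=23: [94, 109, 124, 132, 131, 133, 131, 126, 119, 108, 97, 87, 85]
t=24: [99, 115, 128, 131, 131, 130, 131, 131, 124, 113, 102, 93, 91]
t=25: [105, 120, 132, 132, 132, 132, 132, 131, 129, 119, 107, 99, 97]
t=26: [112, 125, 130, 131, 131, 131, 131, 132, 132, 124, 113, 105, 103]
t=27: [118, 129, 132, 132, 132, 132, 131, 131, 131, 129, 119, 111, 110]
t=28: [124, 131, 131, 131, 131, 131, 131, 132, 132, 132, 125, 118, 117]
t=29: [129, 131, 132, 132, 132, 132, 131, 131, 131, 131, 130, 125, 124]
t=30: [133, 132, 131, 131, 131, 131, 131, 132, 132, 132, 132, 132, 131]
t=31: [130, 131, 131, 132, 132, 132, 131, 131, 131, 131, 131, 131, 131]
t=32: [132, 132, 131, 131, 131, 131, 131, 132, 132, 132, 132, 132, 132]
t=33: [131, 131, 131, 132, 132, 132, 131, 131, 131, 131, 131, 131, 131]
t=34: [132, 132, 131, 131, 131, 131, 131, 132, 132, 132, 132, 132, 132]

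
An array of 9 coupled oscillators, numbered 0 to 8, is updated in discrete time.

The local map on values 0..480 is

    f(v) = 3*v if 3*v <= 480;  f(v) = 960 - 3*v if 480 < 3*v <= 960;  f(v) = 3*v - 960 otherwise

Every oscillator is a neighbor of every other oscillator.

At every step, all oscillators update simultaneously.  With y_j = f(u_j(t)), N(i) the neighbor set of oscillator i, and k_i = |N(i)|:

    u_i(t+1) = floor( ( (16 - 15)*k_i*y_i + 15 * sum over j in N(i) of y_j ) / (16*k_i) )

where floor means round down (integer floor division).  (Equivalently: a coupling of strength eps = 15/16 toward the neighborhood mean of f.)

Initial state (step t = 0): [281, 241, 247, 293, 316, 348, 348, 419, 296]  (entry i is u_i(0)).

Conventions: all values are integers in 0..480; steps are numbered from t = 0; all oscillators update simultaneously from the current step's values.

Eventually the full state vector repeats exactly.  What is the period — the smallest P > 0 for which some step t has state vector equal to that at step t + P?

Answer: 11
Key observation: The state at step 4, [247, 246, 246, 247, 247, 247, 247, 246, 247], reappears at step 15 — and no state repeats earlier — so the cycle the system enters has period 11.

Derivation:
t=0: [281, 241, 247, 293, 316, 348, 348, 419, 296]
t=1: [134, 128, 129, 136, 140, 136, 136, 124, 137]
t=2: [399, 400, 400, 399, 398, 399, 399, 401, 399]
t=3: [238, 237, 237, 238, 238, 238, 238, 237, 238]
t=4: [247, 246, 246, 247, 247, 247, 247, 246, 247]
t=5: [220, 219, 219, 220, 220, 220, 220, 219, 220]
t=6: [301, 300, 300, 301, 301, 301, 301, 300, 301]
t=7: [58, 57, 57, 58, 58, 58, 58, 57, 58]
t=8: [172, 173, 173, 172, 172, 172, 172, 173, 172]
t=9: [442, 443, 443, 442, 442, 442, 442, 443, 442]
t=10: [367, 366, 366, 367, 367, 367, 367, 366, 367]
t=11: [139, 140, 140, 139, 139, 139, 139, 140, 139]
t=12: [418, 417, 417, 418, 418, 418, 418, 417, 418]
t=13: [292, 293, 293, 292, 292, 292, 292, 293, 292]
t=14: [82, 83, 83, 82, 82, 82, 82, 83, 82]
t=15: [247, 246, 246, 247, 247, 247, 247, 246, 247]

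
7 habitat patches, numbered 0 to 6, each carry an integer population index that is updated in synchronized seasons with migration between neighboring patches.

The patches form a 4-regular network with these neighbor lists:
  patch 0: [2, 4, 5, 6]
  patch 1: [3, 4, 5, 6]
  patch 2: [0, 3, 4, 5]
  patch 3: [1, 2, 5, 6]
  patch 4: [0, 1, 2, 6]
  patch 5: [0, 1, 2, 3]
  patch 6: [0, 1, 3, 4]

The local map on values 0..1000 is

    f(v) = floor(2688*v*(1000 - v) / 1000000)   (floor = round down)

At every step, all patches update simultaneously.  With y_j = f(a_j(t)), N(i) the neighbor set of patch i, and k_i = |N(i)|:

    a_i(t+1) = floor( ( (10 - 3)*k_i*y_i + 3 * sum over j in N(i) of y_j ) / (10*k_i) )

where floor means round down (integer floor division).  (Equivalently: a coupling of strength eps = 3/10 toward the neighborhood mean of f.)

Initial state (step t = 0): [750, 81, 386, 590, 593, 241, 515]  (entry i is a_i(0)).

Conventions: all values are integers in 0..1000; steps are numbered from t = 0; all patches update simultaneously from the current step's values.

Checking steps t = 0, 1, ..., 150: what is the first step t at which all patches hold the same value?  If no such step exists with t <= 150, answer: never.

Simulating step by step:
t=0: [750, 81, 386, 590, 593, 241, 515]  (not all equal)
t=1: [536, 324, 617, 604, 604, 493, 619]  (not all equal)
t=2: [661, 605, 641, 638, 638, 659, 633]  (not all equal)
t=3: [606, 634, 616, 620, 620, 608, 623]  (not all equal)
t=4: [639, 626, 635, 632, 632, 637, 631]  (not all equal)
t=5: [621, 627, 622, 624, 624, 621, 624]  (not all equal)
t=6: [631, 628, 631, 630, 630, 631, 630]  (not all equal)
t=7: [625, 626, 625, 625, 625, 625, 626]  (not all equal)
t=8: [629, 629, 630, 629, 629, 629, 629]  (not all equal)
t=9: [626, 627, 626, 626, 626, 626, 627]  (not all equal)
t=10: [628, 628, 629, 628, 628, 628, 628]  (not all equal)
t=11: [627, 627, 627, 627, 627, 627, 627]  (all equal)

Answer: 11
Key observation: Synchronization is absorbing here: once all patches are equal they stay equal, and step 11 is the first all-equal step.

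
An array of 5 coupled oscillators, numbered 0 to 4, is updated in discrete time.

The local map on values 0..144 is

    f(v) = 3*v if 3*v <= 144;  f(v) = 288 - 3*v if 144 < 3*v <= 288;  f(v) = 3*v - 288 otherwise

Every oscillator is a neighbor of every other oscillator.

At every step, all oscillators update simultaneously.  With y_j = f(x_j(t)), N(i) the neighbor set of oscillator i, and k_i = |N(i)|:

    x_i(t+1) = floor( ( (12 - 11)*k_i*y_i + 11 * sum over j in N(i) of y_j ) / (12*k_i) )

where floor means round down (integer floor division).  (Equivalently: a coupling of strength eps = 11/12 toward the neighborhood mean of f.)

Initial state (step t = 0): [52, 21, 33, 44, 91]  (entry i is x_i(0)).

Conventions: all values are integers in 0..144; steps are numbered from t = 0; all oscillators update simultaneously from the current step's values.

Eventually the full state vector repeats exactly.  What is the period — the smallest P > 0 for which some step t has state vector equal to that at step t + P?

Answer: 20
Key observation: The state at step 5, [121, 122, 121, 121, 122], reappears at step 25 — and no state repeats earlier — so the cycle the system enters has period 20.

Derivation:
t=0: [52, 21, 33, 44, 91]
t=1: [81, 91, 86, 81, 98]
t=2: [25, 30, 27, 25, 31]
t=3: [83, 81, 83, 83, 81]
t=4: [41, 40, 41, 41, 40]
t=5: [121, 122, 121, 121, 122]
t=6: [76, 75, 76, 76, 75]
t=7: [61, 60, 61, 61, 60]
t=8: [106, 105, 106, 106, 105]
t=9: [28, 29, 28, 28, 29]
t=10: [85, 84, 85, 85, 84]
t=11: [34, 33, 34, 34, 33]
t=12: [100, 101, 100, 100, 101]
t=13: [13, 12, 13, 13, 12]
t=14: [37, 38, 37, 37, 38]
t=15: [112, 111, 112, 112, 111]
t=16: [46, 47, 46, 46, 47]
t=17: [139, 138, 139, 139, 138]
t=18: [127, 128, 127, 127, 128]
t=19: [94, 93, 94, 94, 93]
t=20: [7, 6, 7, 7, 6]
t=21: [19, 20, 19, 19, 20]
t=22: [58, 57, 58, 58, 57]
t=23: [115, 114, 115, 115, 114]
t=24: [55, 56, 55, 55, 56]
t=25: [121, 122, 121, 121, 122]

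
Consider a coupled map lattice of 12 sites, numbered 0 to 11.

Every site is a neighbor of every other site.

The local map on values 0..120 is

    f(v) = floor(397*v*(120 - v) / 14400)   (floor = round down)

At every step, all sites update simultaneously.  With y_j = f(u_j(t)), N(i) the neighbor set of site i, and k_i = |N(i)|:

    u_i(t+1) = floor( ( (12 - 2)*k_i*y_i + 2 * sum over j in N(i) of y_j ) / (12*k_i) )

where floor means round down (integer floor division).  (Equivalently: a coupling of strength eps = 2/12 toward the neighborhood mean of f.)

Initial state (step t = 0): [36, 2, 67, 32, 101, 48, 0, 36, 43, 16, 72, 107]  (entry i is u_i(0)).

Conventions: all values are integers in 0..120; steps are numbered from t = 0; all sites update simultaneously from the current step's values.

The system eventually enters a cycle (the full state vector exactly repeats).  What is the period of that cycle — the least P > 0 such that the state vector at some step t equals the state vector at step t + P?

Answer: 2
Key observation: The state at step 25, [99, 99, 99, 99, 99, 99, 99, 99, 99, 99, 99, 99], reappears at step 27 — and no state repeats earlier — so the cycle the system enters has period 2.

Derivation:
t=0: [36, 2, 67, 32, 101, 48, 0, 36, 43, 16, 72, 107]
t=1: [79, 16, 90, 74, 54, 89, 11, 79, 86, 48, 89, 42]
t=2: [87, 51, 74, 90, 94, 76, 41, 87, 79, 91, 76, 87]
t=3: [79, 94, 91, 75, 70, 90, 88, 79, 88, 74, 90, 79]
t=4: [87, 69, 73, 91, 93, 75, 78, 87, 78, 91, 75, 87]
t=5: [79, 94, 92, 74, 71, 91, 88, 79, 88, 74, 91, 79]
t=6: [87, 69, 73, 91, 92, 73, 77, 87, 77, 91, 73, 87]
t=7: [79, 94, 92, 74, 73, 92, 89, 79, 89, 74, 92, 79]
t=8: [87, 69, 72, 90, 91, 72, 77, 87, 77, 90, 72, 87]
t=9: [80, 94, 93, 76, 74, 93, 89, 80, 89, 76, 93, 80]
t=10: [86, 69, 71, 89, 90, 71, 76, 86, 76, 89, 71, 86]
t=11: [81, 95, 93, 77, 76, 93, 90, 81, 90, 77, 93, 81]
t=12: [85, 67, 70, 88, 89, 70, 75, 85, 75, 88, 70, 85]
t=13: [82, 95, 94, 78, 78, 94, 91, 82, 91, 78, 94, 82]
t=14: [83, 67, 68, 87, 87, 68, 73, 83, 73, 87, 68, 83]
t=15: [84, 95, 95, 80, 80, 95, 93, 84, 93, 80, 95, 84]
t=16: [81, 66, 66, 85, 85, 66, 70, 81, 70, 85, 66, 81]
t=17: [87, 96, 96, 83, 83, 96, 95, 87, 95, 83, 96, 87]
t=18: [77, 64, 64, 81, 81, 64, 66, 77, 66, 81, 64, 77]
t=19: [91, 97, 97, 88, 88, 97, 97, 91, 97, 88, 97, 91]
t=20: [71, 62, 62, 75, 75, 62, 62, 71, 62, 75, 62, 71]
t=21: [95, 98, 98, 93, 93, 98, 98, 95, 98, 93, 98, 95]
t=22: [64, 59, 59, 67, 67, 59, 59, 64, 59, 67, 59, 64]
t=23: [98, 98, 98, 97, 97, 98, 98, 98, 98, 97, 98, 98]
t=24: [59, 59, 59, 60, 60, 59, 59, 59, 59, 60, 59, 59]
t=25: [99, 99, 99, 99, 99, 99, 99, 99, 99, 99, 99, 99]
t=26: [57, 57, 57, 57, 57, 57, 57, 57, 57, 57, 57, 57]
t=27: [99, 99, 99, 99, 99, 99, 99, 99, 99, 99, 99, 99]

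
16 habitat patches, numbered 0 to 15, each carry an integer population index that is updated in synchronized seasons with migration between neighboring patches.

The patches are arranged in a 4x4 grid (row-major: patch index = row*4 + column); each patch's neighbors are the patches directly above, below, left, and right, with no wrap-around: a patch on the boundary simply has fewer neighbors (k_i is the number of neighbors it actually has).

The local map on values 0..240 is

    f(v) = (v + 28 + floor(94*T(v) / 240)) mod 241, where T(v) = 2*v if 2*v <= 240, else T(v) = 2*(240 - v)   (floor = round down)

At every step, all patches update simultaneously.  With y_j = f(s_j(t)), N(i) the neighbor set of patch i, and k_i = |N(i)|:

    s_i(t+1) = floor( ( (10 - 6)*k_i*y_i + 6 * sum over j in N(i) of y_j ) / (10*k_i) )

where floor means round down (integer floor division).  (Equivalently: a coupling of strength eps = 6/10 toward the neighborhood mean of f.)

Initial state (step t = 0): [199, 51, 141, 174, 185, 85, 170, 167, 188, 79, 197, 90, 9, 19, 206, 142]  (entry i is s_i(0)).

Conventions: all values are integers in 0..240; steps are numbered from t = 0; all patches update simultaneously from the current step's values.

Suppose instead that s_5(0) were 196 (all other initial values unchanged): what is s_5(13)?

Simulating step by step:
t=0: [199, 51, 141, 174, 185, 196, 170, 167, 188, 79, 197, 90, 9, 19, 206, 142]
t=1: [47, 55, 30, 9, 16, 53, 11, 46, 51, 83, 64, 81, 40, 70, 24, 64]
t=2: [99, 113, 75, 74, 92, 109, 87, 96, 113, 150, 126, 147, 120, 129, 115, 129]
t=3: [207, 209, 178, 171, 207, 180, 160, 149, 131, 71, 65, 43, 69, 49, 94, 72]
t=4: [19, 17, 13, 10, 14, 35, 30, 27, 66, 102, 126, 102, 95, 146, 160, 152]
t=5: [57, 63, 57, 56, 80, 96, 65, 97, 149, 120, 77, 100, 124, 85, 6, 68]
t=6: [144, 147, 133, 149, 135, 147, 161, 175, 37, 82, 124, 185, 56, 79, 113, 132]
t=7: [5, 5, 5, 7, 22, 31, 6, 11, 98, 109, 64, 9, 129, 173, 126, 74]
t=8: [45, 45, 37, 40, 91, 87, 61, 43, 139, 154, 102, 87, 65, 50, 63, 77]
t=9: [132, 120, 105, 98, 135, 139, 142, 125, 70, 80, 153, 168, 93, 105, 154, 162]
t=10: [2, 45, 127, 145, 33, 29, 36, 44, 134, 125, 32, 8, 187, 160, 49, 9]
t=11: [70, 65, 42, 34, 57, 74, 77, 70, 22, 27, 71, 63, 9, 30, 73, 64]
t=12: [142, 139, 120, 111, 127, 140, 151, 139, 76, 99, 142, 145, 62, 88, 138, 146]
t=13: [4, 4, 47, 91, 35, 34, 5, 49, 134, 135, 35, 5, 159, 142, 40, 5]

Answer: s_5(13) = 34
Key observation: This trace re-runs the system from the modified initial state.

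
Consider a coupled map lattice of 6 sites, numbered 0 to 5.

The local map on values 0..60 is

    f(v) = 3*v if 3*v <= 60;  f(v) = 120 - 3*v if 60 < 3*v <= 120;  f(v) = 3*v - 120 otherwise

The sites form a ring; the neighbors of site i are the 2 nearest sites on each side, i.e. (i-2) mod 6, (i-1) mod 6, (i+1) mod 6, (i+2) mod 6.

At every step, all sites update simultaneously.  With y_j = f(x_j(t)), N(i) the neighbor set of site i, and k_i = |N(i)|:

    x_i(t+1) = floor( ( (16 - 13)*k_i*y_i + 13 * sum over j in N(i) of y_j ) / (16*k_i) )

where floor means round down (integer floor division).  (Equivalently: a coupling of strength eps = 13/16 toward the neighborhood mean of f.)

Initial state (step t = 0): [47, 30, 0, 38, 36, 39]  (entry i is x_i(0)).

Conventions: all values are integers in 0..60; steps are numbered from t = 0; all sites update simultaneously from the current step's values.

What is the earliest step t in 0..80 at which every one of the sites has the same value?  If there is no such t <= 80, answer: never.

Simulating step by step:
t=0: [47, 30, 0, 38, 36, 39]  (not all equal)
t=1: [13, 11, 14, 10, 8, 14]  (not all equal)
t=2: [35, 37, 33, 34, 35, 33]  (not all equal)
t=3: [16, 16, 15, 16, 18, 15]  (not all equal)
t=4: [48, 46, 48, 48, 47, 48]  (not all equal)
t=5: [22, 22, 22, 22, 23, 22]  (not all equal)
t=6: [53, 54, 53, 53, 53, 53]  (not all equal)
t=7: [39, 39, 39, 39, 39, 39]  (all equal)

Answer: 7
Key observation: Synchronization is absorbing here: once all sites are equal they stay equal, and step 7 is the first all-equal step.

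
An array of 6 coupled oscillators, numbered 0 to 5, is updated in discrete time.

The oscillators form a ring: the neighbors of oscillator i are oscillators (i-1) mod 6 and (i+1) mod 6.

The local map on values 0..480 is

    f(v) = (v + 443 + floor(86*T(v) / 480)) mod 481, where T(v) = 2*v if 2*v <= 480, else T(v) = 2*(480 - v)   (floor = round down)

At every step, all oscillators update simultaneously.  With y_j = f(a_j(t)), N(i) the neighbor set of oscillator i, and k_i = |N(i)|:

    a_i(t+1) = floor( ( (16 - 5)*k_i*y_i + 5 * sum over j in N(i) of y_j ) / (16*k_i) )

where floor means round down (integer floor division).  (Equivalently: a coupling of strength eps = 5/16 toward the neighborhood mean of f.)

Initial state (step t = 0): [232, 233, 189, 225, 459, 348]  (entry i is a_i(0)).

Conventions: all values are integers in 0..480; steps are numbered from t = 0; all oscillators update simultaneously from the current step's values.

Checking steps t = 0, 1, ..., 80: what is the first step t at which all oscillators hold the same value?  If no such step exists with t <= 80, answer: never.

Answer: 9
Key observation: Synchronization is absorbing here: once all oscillators are equal they stay equal, and step 9 is the first all-equal step.

Derivation:
t=0: [232, 233, 189, 225, 459, 348]  (not all equal)
t=1: [289, 268, 235, 284, 391, 355]  (not all equal)
t=2: [323, 303, 290, 321, 369, 358]  (not all equal)
t=3: [342, 328, 324, 340, 364, 360]  (not all equal)
t=4: [353, 344, 343, 352, 364, 363]  (not all equal)
t=5: [360, 354, 354, 359, 365, 365]  (not all equal)
t=6: [364, 361, 361, 364, 367, 367]  (not all equal)
t=7: [367, 365, 365, 367, 368, 368]  (not all equal)
t=8: [369, 368, 368, 369, 369, 369]  (not all equal)
t=9: [370, 370, 370, 370, 370, 370]  (all equal)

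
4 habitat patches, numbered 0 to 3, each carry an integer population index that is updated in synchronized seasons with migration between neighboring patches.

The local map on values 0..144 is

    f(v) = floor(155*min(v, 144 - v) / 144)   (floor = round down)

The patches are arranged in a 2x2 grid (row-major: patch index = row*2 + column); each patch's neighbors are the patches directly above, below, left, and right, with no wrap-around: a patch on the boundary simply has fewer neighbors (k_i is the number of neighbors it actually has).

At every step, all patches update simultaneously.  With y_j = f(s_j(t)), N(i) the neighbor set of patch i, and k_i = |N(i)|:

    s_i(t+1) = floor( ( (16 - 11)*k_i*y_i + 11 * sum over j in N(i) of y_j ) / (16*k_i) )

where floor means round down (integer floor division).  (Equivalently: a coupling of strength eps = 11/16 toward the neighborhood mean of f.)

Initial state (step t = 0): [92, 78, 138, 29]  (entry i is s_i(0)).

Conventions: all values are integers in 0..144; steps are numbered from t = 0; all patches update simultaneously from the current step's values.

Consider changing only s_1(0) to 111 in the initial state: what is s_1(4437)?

Simulating step by step:
t=0: [92, 111, 138, 29]
t=1: [31, 40, 31, 23]
t=2: [36, 33, 29, 33]
t=3: [34, 36, 34, 33]
t=4: [36, 36, 35, 36]
t=5: [37, 38, 37, 37]
t=6: [39, 39, 39, 39]
t=7: [41, 41, 41, 41]
t=8: [44, 44, 44, 44]
t=9: [47, 47, 47, 47]
t=10: [50, 50, 50, 50]
t=11: [53, 53, 53, 53]
t=12: [57, 57, 57, 57]
t=13: [61, 61, 61, 61]
t=14: [65, 65, 65, 65]
t=15: [69, 69, 69, 69]
t=16: [74, 74, 74, 74]
t=17: [75, 75, 75, 75]
t=18: [74, 74, 74, 74]

Answer: s_1(4437) = 75
Key observation: The state at step 16, [74, 74, 74, 74], reappears at step 18: the system is in a cycle of period 2 from step 16 on.  Therefore the state at step 4437 equals the state at step 16 + ((4437 - 16) mod 2) = 17, which is [75, 75, 75, 75].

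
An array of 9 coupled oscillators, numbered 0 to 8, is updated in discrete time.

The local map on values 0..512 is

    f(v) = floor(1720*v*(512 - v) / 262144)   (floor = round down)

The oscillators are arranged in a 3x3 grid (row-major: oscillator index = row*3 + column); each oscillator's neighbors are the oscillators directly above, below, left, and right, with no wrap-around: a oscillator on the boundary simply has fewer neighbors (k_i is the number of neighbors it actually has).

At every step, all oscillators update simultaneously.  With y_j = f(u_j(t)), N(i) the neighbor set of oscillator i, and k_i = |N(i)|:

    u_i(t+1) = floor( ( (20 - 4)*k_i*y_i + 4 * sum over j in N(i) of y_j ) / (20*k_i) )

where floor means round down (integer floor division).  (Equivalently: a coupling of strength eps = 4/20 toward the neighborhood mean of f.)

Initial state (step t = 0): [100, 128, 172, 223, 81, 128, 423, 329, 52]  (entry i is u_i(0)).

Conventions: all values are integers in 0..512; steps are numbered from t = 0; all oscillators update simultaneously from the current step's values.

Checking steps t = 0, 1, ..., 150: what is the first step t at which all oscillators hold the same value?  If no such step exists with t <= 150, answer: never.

Answer: 14
Key observation: Synchronization is absorbing here: once all oscillators are equal they stay equal, and step 14 is the first all-equal step.

Derivation:
t=0: [100, 128, 172, 223, 81, 128, 423, 329, 52]  (not all equal)
t=1: [290, 316, 370, 387, 256, 308, 279, 358, 196]  (not all equal)
t=2: [409, 404, 357, 338, 418, 408, 408, 372, 402]  (not all equal)
t=3: [287, 288, 346, 362, 270, 283, 295, 327, 293]  (not all equal)
t=4: [416, 420, 385, 369, 422, 421, 411, 401, 418]  (not all equal)
t=5: [269, 257, 306, 329, 256, 255, 281, 285, 259]  (not all equal)
t=6: [424, 427, 416, 401, 427, 428, 421, 424, 428]  (not all equal)
t=7: [248, 240, 256, 282, 240, 237, 254, 243, 235]  (not all equal)
t=8: [428, 428, 429, 425, 427, 427, 428, 428, 427]  (not all equal)
t=9: [235, 235, 233, 240, 237, 237, 235, 235, 237]  (not all equal)
t=10: [427, 426, 426, 427, 427, 426, 427, 427, 427]  (not all equal)
t=11: [238, 239, 240, 238, 238, 239, 238, 238, 238]  (not all equal)
t=12: [427, 427, 428, 427, 427, 427, 427, 427, 427]  (not all equal)
t=13: [238, 237, 235, 238, 238, 237, 238, 238, 238]  (not all equal)
t=14: [427, 427, 427, 427, 427, 427, 427, 427, 427]  (all equal)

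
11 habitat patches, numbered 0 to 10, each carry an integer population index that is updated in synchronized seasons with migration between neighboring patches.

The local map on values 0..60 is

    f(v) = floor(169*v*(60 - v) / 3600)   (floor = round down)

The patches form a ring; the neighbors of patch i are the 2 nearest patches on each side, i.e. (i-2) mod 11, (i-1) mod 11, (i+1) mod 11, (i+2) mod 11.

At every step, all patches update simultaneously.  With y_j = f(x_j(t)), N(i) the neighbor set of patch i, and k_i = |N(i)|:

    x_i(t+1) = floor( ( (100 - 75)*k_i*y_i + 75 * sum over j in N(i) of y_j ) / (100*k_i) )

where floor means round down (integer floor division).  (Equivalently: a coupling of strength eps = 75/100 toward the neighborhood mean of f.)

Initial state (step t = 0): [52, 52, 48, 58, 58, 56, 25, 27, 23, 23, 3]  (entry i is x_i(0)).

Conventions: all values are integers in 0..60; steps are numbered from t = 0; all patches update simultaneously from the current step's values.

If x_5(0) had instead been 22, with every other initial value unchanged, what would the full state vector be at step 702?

Simulating step by step:
t=0: [52, 52, 48, 58, 58, 22, 25, 27, 23, 23, 3]
t=1: [22, 15, 15, 18, 22, 27, 33, 39, 33, 29, 23]
t=2: [36, 34, 34, 35, 37, 38, 40, 40, 40, 39, 38]
t=3: [39, 40, 40, 40, 39, 38, 37, 37, 37, 38, 39]
t=4: [37, 37, 37, 37, 38, 38, 38, 39, 38, 38, 38]
t=5: [39, 39, 39, 39, 39, 38, 38, 38, 38, 38, 39]
t=6: [38, 38, 38, 38, 38, 38, 38, 39, 38, 38, 38]
t=7: [39, 39, 39, 39, 39, 38, 38, 38, 38, 38, 39]

Answer: [38, 38, 38, 38, 38, 38, 38, 39, 38, 38, 38]
Key observation: The state at step 5, [39, 39, 39, 39, 39, 38, 38, 38, 38, 38, 39], reappears at step 7: the system is in a cycle of period 2 from step 5 on.  Therefore the state at step 702 equals the state at step 5 + ((702 - 5) mod 2) = 6, which is [38, 38, 38, 38, 38, 38, 38, 39, 38, 38, 38].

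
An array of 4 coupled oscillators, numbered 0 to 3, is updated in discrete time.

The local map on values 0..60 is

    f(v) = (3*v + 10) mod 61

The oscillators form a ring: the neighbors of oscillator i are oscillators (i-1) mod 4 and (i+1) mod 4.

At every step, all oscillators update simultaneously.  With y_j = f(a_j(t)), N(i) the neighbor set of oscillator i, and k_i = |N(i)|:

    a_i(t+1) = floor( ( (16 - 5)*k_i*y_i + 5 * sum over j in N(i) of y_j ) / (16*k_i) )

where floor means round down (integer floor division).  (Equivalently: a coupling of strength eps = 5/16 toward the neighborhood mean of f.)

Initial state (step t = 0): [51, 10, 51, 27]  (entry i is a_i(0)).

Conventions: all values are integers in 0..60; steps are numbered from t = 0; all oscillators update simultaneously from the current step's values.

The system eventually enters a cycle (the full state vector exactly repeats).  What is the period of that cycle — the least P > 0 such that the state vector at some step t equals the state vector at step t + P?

Simulating step by step:
t=0: [51, 10, 51, 27]
t=1: [39, 40, 39, 33]
t=2: [12, 7, 12, 34]
t=3: [44, 35, 44, 49]
t=4: [27, 43, 27, 30]
t=5: [29, 21, 29, 36]
t=6: [35, 19, 35, 50]
t=7: [44, 21, 44, 43]
t=8: [18, 14, 18, 17]
t=9: [10, 36, 10, 0]
t=10: [37, 51, 37, 19]
t=11: [48, 46, 48, 22]
t=12: [28, 27, 28, 20]
t=13: [28, 30, 28, 16]
t=14: [37, 37, 37, 50]
t=15: [56, 60, 56, 44]
t=16: [42, 22, 42, 31]
t=17: [18, 14, 18, 33]
t=18: [17, 36, 17, 33]
t=19: [16, 39, 16, 33]
t=20: [48, 21, 48, 51]
t=21: [30, 18, 30, 38]
t=22: [27, 14, 27, 13]
t=23: [36, 45, 36, 43]
t=24: [45, 33, 45, 29]
t=25: [28, 40, 28, 31]
t=26: [30, 15, 30, 39]
t=27: [36, 50, 36, 15]
t=28: [53, 43, 53, 55]
t=29: [43, 26, 43, 51]
t=30: [22, 23, 22, 33]
t=31: [20, 17, 20, 37]
t=32: [15, 2, 15, 44]
t=33: [43, 28, 43, 30]
t=34: [22, 28, 22, 32]
t=35: [22, 27, 22, 35]
t=36: [23, 25, 23, 41]
t=37: [17, 22, 17, 13]
t=38: [10, 10, 10, 33]
t=39: [41, 40, 41, 45]
t=40: [12, 8, 12, 19]
t=41: [37, 37, 37, 18]
t=42: [51, 60, 51, 20]
t=43: [30, 17, 30, 19]
t=44: [27, 12, 27, 16]
t=45: [36, 41, 36, 49]
t=46: [46, 25, 46, 41]
t=47: [23, 24, 23, 15]
t=48: [24, 20, 24, 43]
t=49: [18, 12, 18, 18]
t=50: [9, 32, 9, 3]
t=51: [35, 42, 35, 24]
t=52: [42, 26, 42, 31]
t=53: [20, 22, 20, 33]
t=54: [16, 13, 16, 35]
t=55: [55, 51, 55, 55]
t=56: [51, 44, 51, 53]
t=57: [38, 26, 38, 45]
t=58: [9, 19, 9, 16]
t=59: [35, 15, 35, 51]
t=60: [52, 54, 52, 45]
t=61: [41, 48, 41, 29]
t=62: [18, 25, 18, 28]
t=63: [10, 17, 10, 23]
t=64: [30, 12, 30, 24]
t=65: [37, 43, 37, 26]
t=66: [48, 30, 48, 37]
t=67: [37, 36, 37, 51]
t=68: [56, 57, 56, 46]
t=69: [51, 58, 51, 35]
t=70: [36, 13, 36, 49]
t=71: [52, 51, 52, 41]
t=72: [38, 41, 38, 21]
t=73: [4, 8, 4, 8]
t=74: [25, 30, 25, 30]
t=75: [28, 34, 28, 34]
t=76: [38, 45, 38, 45]
t=77: [8, 16, 8, 16]
t=78: [41, 50, 41, 50]
t=79: [19, 29, 19, 29]
t=80: [15, 26, 15, 26]
t=81: [46, 35, 46, 35]
t=82: [34, 45, 34, 45]
t=83: [42, 31, 42, 31]
t=84: [22, 33, 22, 33]
t=85: [25, 37, 25, 37]
t=86: [35, 48, 35, 48]
t=87: [47, 38, 47, 38]
t=88: [20, 10, 20, 10]
t=89: [18, 30, 18, 30]
t=90: [14, 27, 14, 27]
t=91: [45, 36, 45, 36]
t=92: [33, 46, 33, 46]
t=93: [41, 32, 41, 32]
t=94: [21, 34, 21, 34]
t=95: [24, 38, 24, 38]
t=96: [15, 7, 15, 7]
t=97: [47, 38, 47, 38]

Answer: 10
Key observation: The state at step 87, [47, 38, 47, 38], reappears at step 97 — and no state repeats earlier — so the cycle the system enters has period 10.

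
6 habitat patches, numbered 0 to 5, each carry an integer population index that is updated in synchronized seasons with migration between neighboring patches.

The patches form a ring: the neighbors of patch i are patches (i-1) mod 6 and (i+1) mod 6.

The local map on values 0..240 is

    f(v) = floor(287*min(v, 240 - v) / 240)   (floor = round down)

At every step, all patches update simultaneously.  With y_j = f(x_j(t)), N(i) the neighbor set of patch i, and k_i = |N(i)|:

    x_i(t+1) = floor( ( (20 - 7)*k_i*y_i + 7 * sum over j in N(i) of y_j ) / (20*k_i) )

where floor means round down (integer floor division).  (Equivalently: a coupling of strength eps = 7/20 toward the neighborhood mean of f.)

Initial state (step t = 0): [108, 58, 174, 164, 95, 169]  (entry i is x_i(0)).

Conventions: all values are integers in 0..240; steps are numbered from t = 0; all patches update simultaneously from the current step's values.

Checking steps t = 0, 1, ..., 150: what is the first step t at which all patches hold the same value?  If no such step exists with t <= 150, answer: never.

Answer: 25
Key observation: Synchronization is absorbing here: once all patches are equal they stay equal, and step 25 is the first all-equal step.

Derivation:
t=0: [108, 58, 174, 164, 95, 169]  (not all equal)
t=1: [110, 81, 78, 91, 103, 96]  (not all equal)
t=2: [121, 101, 96, 108, 118, 118]  (not all equal)
t=3: [137, 122, 117, 128, 138, 141]  (not all equal)
t=4: [125, 137, 138, 131, 122, 119]  (not all equal)
t=5: [135, 125, 122, 130, 139, 140]  (not all equal)
t=6: [126, 135, 138, 130, 121, 120]  (not all equal)
t=7: [135, 126, 123, 131, 140, 141]  (not all equal)
t=8: [125, 134, 136, 129, 120, 119]  (not all equal)
t=9: [135, 127, 125, 132, 140, 141]  (not all equal)
t=10: [125, 133, 135, 128, 120, 119]  (not all equal)
t=11: [136, 128, 126, 133, 141, 141]  (not all equal)
t=12: [124, 131, 133, 127, 119, 119]  (not all equal)
t=13: [137, 130, 128, 134, 140, 141]  (not all equal)
t=14: [123, 129, 131, 126, 120, 119]  (not all equal)
t=15: [138, 132, 131, 136, 141, 141]  (not all equal)
t=16: [121, 127, 128, 124, 119, 118]  (not all equal)
t=17: [140, 135, 134, 137, 141, 141]  (not all equal)
t=18: [119, 124, 125, 122, 118, 118]  (not all equal)
t=19: [141, 138, 137, 140, 141, 141]  (not all equal)
t=20: [118, 120, 121, 119, 118, 118]  (not all equal)
t=21: [141, 142, 142, 141, 141, 141]  (not all equal)
t=22: [117, 117, 117, 117, 118, 118]  (not all equal)
t=23: [139, 139, 139, 139, 140, 140]  (not all equal)
t=24: [119, 120, 120, 119, 119, 119]  (not all equal)
t=25: [142, 142, 142, 142, 142, 142]  (all equal)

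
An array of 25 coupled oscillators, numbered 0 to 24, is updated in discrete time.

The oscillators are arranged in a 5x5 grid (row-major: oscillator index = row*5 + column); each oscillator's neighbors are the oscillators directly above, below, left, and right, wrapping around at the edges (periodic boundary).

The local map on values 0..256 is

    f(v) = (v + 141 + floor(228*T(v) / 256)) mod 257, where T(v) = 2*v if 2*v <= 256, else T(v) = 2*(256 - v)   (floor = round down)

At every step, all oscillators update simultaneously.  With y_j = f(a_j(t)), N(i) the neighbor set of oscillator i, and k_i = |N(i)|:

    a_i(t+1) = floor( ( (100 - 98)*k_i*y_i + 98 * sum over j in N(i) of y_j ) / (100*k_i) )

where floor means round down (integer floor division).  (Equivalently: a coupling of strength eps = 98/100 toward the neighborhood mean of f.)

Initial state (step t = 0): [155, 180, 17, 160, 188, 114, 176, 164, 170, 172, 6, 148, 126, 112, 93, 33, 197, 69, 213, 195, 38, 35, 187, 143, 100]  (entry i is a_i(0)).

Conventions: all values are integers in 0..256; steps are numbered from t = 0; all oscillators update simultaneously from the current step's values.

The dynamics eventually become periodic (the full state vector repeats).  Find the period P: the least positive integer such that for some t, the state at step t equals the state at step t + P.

Simulating step by step:
t=0: [155, 180, 17, 160, 188, 114, 176, 164, 170, 172, 6, 148, 126, 112, 93, 33, 197, 69, 213, 195, 38, 35, 187, 143, 100]
t=1: [209, 211, 204, 204, 199, 195, 208, 207, 206, 186, 198, 195, 177, 189, 185, 194, 192, 194, 171, 177, 213, 206, 182, 186, 212]
t=2: [179, 177, 182, 184, 181, 183, 181, 184, 185, 186, 189, 188, 186, 195, 193, 187, 185, 198, 193, 190, 179, 183, 185, 189, 187]
t=3: [199, 198, 197, 195, 195, 196, 196, 196, 193, 194, 192, 194, 190, 191, 190, 194, 192, 193, 188, 191, 195, 197, 192, 193, 195]
t=4: [186, 185, 186, 187, 186, 186, 186, 187, 187, 188, 188, 189, 188, 190, 189, 189, 187, 190, 189, 189, 186, 187, 187, 189, 188]
t=5: [194, 193, 193, 193, 193, 193, 193, 193, 192, 193, 192, 193, 191, 192, 192, 192, 192, 192, 191, 192, 193, 193, 192, 192, 193]
t=6: [188, 188, 189, 189, 188, 189, 189, 189, 189, 189, 189, 189, 189, 190, 189, 189, 189, 190, 190, 189, 189, 189, 189, 189, 189]
t=7: [192, 192, 192, 192, 192, 192, 192, 192, 191, 192, 192, 192, 191, 191, 191, 192, 191, 191, 191, 191, 192, 192, 191, 191, 192]
t=8: [190, 190, 190, 190, 190, 190, 190, 190, 190, 190, 190, 190, 190, 190, 190, 190, 190, 190, 190, 190, 190, 190, 190, 190, 190]
t=9: [191, 191, 191, 191, 191, 191, 191, 191, 191, 191, 191, 191, 191, 191, 191, 191, 191, 191, 191, 191, 191, 191, 191, 191, 191]
t=10: [190, 190, 190, 190, 190, 190, 190, 190, 190, 190, 190, 190, 190, 190, 190, 190, 190, 190, 190, 190, 190, 190, 190, 190, 190]

Answer: 2
Key observation: The state at step 8, [190, 190, 190, 190, 190, 190, 190, 190, 190, 190, 190, 190, 190, 190, 190, 190, 190, 190, 190, 190, 190, 190, 190, 190, 190], reappears at step 10 — and no state repeats earlier — so the cycle the system enters has period 2.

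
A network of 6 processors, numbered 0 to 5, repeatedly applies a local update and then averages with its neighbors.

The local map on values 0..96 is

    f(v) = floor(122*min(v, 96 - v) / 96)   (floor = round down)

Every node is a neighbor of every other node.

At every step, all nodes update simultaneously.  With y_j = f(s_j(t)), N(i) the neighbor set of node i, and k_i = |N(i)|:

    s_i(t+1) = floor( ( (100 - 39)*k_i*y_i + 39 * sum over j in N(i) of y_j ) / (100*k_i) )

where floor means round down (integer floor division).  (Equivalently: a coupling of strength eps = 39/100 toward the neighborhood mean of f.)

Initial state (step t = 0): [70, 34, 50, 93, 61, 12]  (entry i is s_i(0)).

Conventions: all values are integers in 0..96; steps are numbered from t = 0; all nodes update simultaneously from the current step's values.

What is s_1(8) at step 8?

Answer: s_1(8) = 58

Derivation:
t=0: [70, 34, 50, 93, 61, 12]
t=1: [32, 38, 46, 16, 38, 23]
t=2: [40, 44, 49, 29, 44, 34]
t=3: [49, 52, 54, 42, 52, 46]
t=4: [57, 55, 54, 54, 55, 56]
t=5: [50, 51, 52, 52, 51, 50]
t=6: [57, 56, 55, 55, 56, 57]
t=7: [49, 50, 51, 51, 50, 49]
t=8: [58, 58, 57, 57, 58, 58]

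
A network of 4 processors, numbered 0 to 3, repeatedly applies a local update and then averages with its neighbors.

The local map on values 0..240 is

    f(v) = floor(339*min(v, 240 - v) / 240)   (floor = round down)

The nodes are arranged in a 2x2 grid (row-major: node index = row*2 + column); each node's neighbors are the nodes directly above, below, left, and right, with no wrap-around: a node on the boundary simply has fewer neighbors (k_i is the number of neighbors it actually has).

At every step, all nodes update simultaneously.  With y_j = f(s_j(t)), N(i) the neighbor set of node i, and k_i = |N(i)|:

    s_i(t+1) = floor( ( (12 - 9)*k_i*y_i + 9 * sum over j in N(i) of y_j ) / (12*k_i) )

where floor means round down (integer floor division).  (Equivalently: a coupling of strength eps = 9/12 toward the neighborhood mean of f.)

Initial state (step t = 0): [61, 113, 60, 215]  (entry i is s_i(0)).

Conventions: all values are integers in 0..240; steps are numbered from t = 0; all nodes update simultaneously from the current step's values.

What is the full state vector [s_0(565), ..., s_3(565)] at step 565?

Answer: [152, 152, 152, 152]
Key observation: The state at step 29, [152, 152, 152, 152], reappears at step 33: the system is in a cycle of period 4 from step 29 on.  Therefore the state at step 565 equals the state at step 29 + ((565 - 29) mod 4) = 29, which is [152, 152, 152, 152].

Derivation:
t=0: [61, 113, 60, 215]
t=1: [112, 85, 66, 99]
t=2: [119, 141, 134, 114]
t=3: [150, 158, 160, 148]
t=4: [117, 124, 124, 117]
t=5: [163, 164, 164, 163]
t=6: [107, 107, 107, 107]
t=7: [151, 151, 151, 151]
t=8: [125, 125, 125, 125]
t=9: [162, 162, 162, 162]
t=10: [110, 110, 110, 110]
t=11: [155, 155, 155, 155]
t=12: [120, 120, 120, 120]
t=13: [169, 169, 169, 169]
t=14: [100, 100, 100, 100]
t=15: [141, 141, 141, 141]
t=16: [139, 139, 139, 139]
t=17: [142, 142, 142, 142]
t=18: [138, 138, 138, 138]
t=19: [144, 144, 144, 144]
t=20: [135, 135, 135, 135]
t=21: [148, 148, 148, 148]
t=22: [129, 129, 129, 129]
t=23: [156, 156, 156, 156]
t=24: [118, 118, 118, 118]
t=25: [166, 166, 166, 166]
t=26: [104, 104, 104, 104]
t=27: [146, 146, 146, 146]
t=28: [132, 132, 132, 132]
t=29: [152, 152, 152, 152]
t=30: [124, 124, 124, 124]
t=31: [163, 163, 163, 163]
t=32: [108, 108, 108, 108]
t=33: [152, 152, 152, 152]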